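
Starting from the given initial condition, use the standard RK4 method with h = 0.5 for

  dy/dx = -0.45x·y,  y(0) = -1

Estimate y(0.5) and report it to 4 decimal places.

-0.9453

RK4: k1 = f(x_n, y_n); k2 = f(x_n + h/2, y_n + (h/2)·k1); k3 = f(x_n + h/2, y_n + (h/2)·k2); k4 = f(x_n + h, y_n + h·k3); y_{n+1} = y_n + (h/6)·(k1 + 2k2 + 2k3 + k4).
x=0.000000, y=-1.000000:
  k1 = f(0.000000, -1.000000) = 0.000000
  k2 = f(0.250000, -1.000000) = 0.112500
  k3 = f(0.250000, -0.971875) = 0.109336
  k4 = f(0.500000, -0.945332) = 0.212700
  y ← -1.000000 + (0.5/6)·(k1 + 2k2 + 2k3 + k4) = -0.945302
y(0.5) ≈ -0.9453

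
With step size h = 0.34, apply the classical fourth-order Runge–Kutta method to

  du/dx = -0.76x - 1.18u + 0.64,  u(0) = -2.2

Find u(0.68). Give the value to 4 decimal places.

RK4: k1 = f(x_n, u_n); k2 = f(x_n + h/2, u_n + (h/2)·k1); k3 = f(x_n + h/2, u_n + (h/2)·k2); k4 = f(x_n + h, u_n + h·k3); u_{n+1} = u_n + (h/6)·(k1 + 2k2 + 2k3 + k4).
x=0.000000, u=-2.200000:
  k1 = f(0.000000, -2.200000) = 3.236000
  k2 = f(0.170000, -1.649880) = 2.457658
  k3 = f(0.170000, -1.782198) = 2.613794
  k4 = f(0.340000, -1.311310) = 1.928946
  u ← -2.200000 + (0.34/6)·(k1 + 2k2 + 2k3 + k4) = -1.332555
x=0.340000, u=-1.332555:
  k1 = f(0.340000, -1.332555) = 1.954015
  k2 = f(0.510000, -1.000373) = 1.432840
  k3 = f(0.510000, -1.088972) = 1.537387
  k4 = f(0.680000, -0.809843) = 1.078815
  u ← -1.332555 + (0.34/6)·(k1 + 2k2 + 2k3 + k4) = -0.824069
u(0.68) ≈ -0.8241

-0.8241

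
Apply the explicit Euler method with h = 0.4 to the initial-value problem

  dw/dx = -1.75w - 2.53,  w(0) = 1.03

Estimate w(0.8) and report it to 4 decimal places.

Euler: w_{n+1} = w_n + h·f(x_n, w_n).
x=0.000000, w=1.030000: f=-4.332500 → w ← 1.030000 + 0.4·(-4.332500) = -0.703000
x=0.400000, w=-0.703000: f=-1.299750 → w ← -0.703000 + 0.4·(-1.299750) = -1.222900
w(0.8) ≈ -1.2229

-1.2229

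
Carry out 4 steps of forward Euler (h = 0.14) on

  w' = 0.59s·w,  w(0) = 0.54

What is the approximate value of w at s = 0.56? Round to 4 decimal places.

0.5783

Euler: w_{n+1} = w_n + h·f(s_n, w_n).
s=0.000000, w=0.540000: f=0.000000 → w ← 0.540000 + 0.14·0.000000 = 0.540000
s=0.140000, w=0.540000: f=0.044604 → w ← 0.540000 + 0.14·0.044604 = 0.546245
s=0.280000, w=0.546245: f=0.090240 → w ← 0.546245 + 0.14·0.090240 = 0.558878
s=0.420000, w=0.558878: f=0.138490 → w ← 0.558878 + 0.14·0.138490 = 0.578267
w(0.56) ≈ 0.5783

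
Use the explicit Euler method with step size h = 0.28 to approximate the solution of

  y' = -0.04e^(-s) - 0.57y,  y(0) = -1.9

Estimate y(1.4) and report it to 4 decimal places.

-0.8193

Euler: y_{n+1} = y_n + h·f(s_n, y_n).
s=0.000000, y=-1.900000: f=1.043000 → y ← -1.900000 + 0.28·1.043000 = -1.607960
s=0.280000, y=-1.607960: f=0.886306 → y ← -1.607960 + 0.28·0.886306 = -1.359794
s=0.560000, y=-1.359794: f=0.752234 → y ← -1.359794 + 0.28·0.752234 = -1.149169
s=0.840000, y=-1.149169: f=0.637758 → y ← -1.149169 + 0.28·0.637758 = -0.970597
s=1.120000, y=-0.970597: f=0.540189 → y ← -0.970597 + 0.28·0.540189 = -0.819344
y(1.4) ≈ -0.8193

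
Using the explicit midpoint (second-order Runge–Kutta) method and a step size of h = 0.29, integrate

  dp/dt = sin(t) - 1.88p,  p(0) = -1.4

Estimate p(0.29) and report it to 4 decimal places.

-0.8029

Midpoint: k1 = f(t_n, p_n); k2 = f(t_n + h/2, p_n + (h/2)·k1); p_{n+1} = p_n + h·k2.
t=0.000000, p=-1.400000:
  k1 = f(0.000000, -1.400000) = 2.632000
  k2 = f(0.145000, -1.018360) = 2.059009
  p ← -1.400000 + 0.29·2.059009 = -0.802887
p(0.29) ≈ -0.8029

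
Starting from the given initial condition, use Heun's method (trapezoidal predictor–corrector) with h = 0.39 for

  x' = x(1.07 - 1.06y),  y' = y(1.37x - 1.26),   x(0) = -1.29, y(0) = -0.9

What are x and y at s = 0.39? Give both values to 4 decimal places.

Heun on (x,y): k1 = f(s_n, state_n); k2 = f(s_n + h, state_n + h·k1); state_{n+1} = state_n + (h/2)·(k1 + k2).
0.000000: (-1.290000, -0.900000)
  k1 = (-2.610960, 2.724570)
  predictor → (-2.308274, 0.162582)
  k2 = (-2.072052, -0.718994)
  → (-2.203187, -0.508913)
(x(0.39), y(0.39)) ≈ (-2.2032, -0.5089)

-2.2032, -0.5089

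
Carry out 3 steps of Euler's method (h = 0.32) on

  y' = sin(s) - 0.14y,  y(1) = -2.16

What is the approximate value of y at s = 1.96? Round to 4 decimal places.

Euler: y_{n+1} = y_n + h·f(s_n, y_n).
s=1.000000, y=-2.160000: f=1.143871 → y ← -2.160000 + 0.32·1.143871 = -1.793961
s=1.320000, y=-1.793961: f=1.219870 → y ← -1.793961 + 0.32·1.219870 = -1.403603
s=1.640000, y=-1.403603: f=1.194111 → y ← -1.403603 + 0.32·1.194111 = -1.021488
y(1.96) ≈ -1.0215

-1.0215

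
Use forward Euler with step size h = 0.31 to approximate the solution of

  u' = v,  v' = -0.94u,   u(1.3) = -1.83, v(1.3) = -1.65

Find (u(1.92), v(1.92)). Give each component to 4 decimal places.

-2.6877, -0.4344

Euler on (u,v): u_{n+1} = u_n + h·u', v_{n+1} = v_n + h·v'.
1.300000: (-1.830000, -1.650000); f=(-1.650000, 1.720200) → (-2.341500, -1.116738)
1.610000: (-2.341500, -1.116738); f=(-1.116738, 2.201010) → (-2.687689, -0.434425)
(u(1.92), v(1.92)) ≈ (-2.6877, -0.4344)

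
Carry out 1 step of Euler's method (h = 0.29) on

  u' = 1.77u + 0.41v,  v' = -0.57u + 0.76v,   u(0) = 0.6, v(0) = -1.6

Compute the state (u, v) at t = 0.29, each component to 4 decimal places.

Euler on (u,v): u_{n+1} = u_n + h·u', v_{n+1} = v_n + h·v'.
0.000000: (0.600000, -1.600000); f=(0.406000, -1.558000) → (0.717740, -2.051820)
(u(0.29), v(0.29)) ≈ (0.7177, -2.0518)

0.7177, -2.0518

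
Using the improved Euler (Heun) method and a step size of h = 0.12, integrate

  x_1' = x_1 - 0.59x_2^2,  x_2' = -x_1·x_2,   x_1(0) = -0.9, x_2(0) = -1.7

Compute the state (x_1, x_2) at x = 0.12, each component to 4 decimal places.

-1.2547, -1.9288

Heun on (x_1,x_2): k1 = f(x_n, state_n); k2 = f(x_n + h, state_n + h·k1); state_{n+1} = state_n + (h/2)·(k1 + k2).
0.000000: (-0.900000, -1.700000)
  k1 = (-2.605100, -1.530000)
  predictor → (-1.212612, -1.883600)
  k2 = (-3.305902, -2.284076)
  → (-1.254660, -1.928845)
(x_1(0.12), x_2(0.12)) ≈ (-1.2547, -1.9288)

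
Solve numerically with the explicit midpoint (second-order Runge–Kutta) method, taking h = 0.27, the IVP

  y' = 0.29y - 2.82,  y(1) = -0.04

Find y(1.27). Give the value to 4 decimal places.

-0.8345

Midpoint: k1 = f(s_n, y_n); k2 = f(s_n + h/2, y_n + (h/2)·k1); y_{n+1} = y_n + h·k2.
s=1.000000, y=-0.040000:
  k1 = f(1.000000, -0.040000) = -2.831600
  k2 = f(1.135000, -0.422266) = -2.942457
  y ← -0.040000 + 0.27·(-2.942457) = -0.834463
y(1.27) ≈ -0.8345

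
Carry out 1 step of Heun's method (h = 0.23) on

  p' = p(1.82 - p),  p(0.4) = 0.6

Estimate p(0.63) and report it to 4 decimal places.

Heun: k1 = f(x_n, p_n); k2 = f(x_n + h, p_n + h·k1); p_{n+1} = p_n + (h/2)·(k1 + k2).
x=0.400000, p=0.600000:
  k1 = f(0.400000, 0.600000) = 0.732000
  k2 = f(0.630000, 0.768360) = 0.808038
  p ← 0.600000 + (0.23/2)·(0.732000 + 0.808038) = 0.777104
p(0.63) ≈ 0.7771

0.7771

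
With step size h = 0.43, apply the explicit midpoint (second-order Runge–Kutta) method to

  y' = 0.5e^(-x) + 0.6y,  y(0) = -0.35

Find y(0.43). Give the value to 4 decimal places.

Midpoint: k1 = f(x_n, y_n); k2 = f(x_n + h/2, y_n + (h/2)·k1); y_{n+1} = y_n + h·k2.
x=0.000000, y=-0.350000:
  k1 = f(0.000000, -0.350000) = 0.290000
  k2 = f(0.215000, -0.287650) = 0.230681
  y ← -0.350000 + 0.43·0.230681 = -0.250807
y(0.43) ≈ -0.2508

-0.2508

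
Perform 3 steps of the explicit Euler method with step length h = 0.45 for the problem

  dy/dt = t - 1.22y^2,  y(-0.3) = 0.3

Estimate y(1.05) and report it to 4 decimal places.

0.4288

Euler: y_{n+1} = y_n + h·f(t_n, y_n).
t=-0.300000, y=0.300000: f=-0.409800 → y ← 0.300000 + 0.45·(-0.409800) = 0.115590
t=0.150000, y=0.115590: f=0.133700 → y ← 0.115590 + 0.45·0.133700 = 0.175755
t=0.600000, y=0.175755: f=0.562315 → y ← 0.175755 + 0.45·0.562315 = 0.428796
y(1.05) ≈ 0.4288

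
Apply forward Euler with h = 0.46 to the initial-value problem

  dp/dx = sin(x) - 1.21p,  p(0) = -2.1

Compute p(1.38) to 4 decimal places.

Euler: p_{n+1} = p_n + h·f(x_n, p_n).
x=0.000000, p=-2.100000: f=2.541000 → p ← -2.100000 + 0.46·2.541000 = -0.931140
x=0.460000, p=-0.931140: f=1.570628 → p ← -0.931140 + 0.46·1.570628 = -0.208651
x=0.920000, p=-0.208651: f=1.048070 → p ← -0.208651 + 0.46·1.048070 = 0.273461
p(1.38) ≈ 0.2735

0.2735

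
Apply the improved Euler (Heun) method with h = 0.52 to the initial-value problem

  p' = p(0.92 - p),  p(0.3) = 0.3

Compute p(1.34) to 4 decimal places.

0.5108

Heun: k1 = f(t_n, p_n); k2 = f(t_n + h, p_n + h·k1); p_{n+1} = p_n + (h/2)·(k1 + k2).
t=0.300000, p=0.300000:
  k1 = f(0.300000, 0.300000) = 0.186000
  k2 = f(0.820000, 0.396720) = 0.207596
  p ← 0.300000 + (0.52/2)·(0.186000 + 0.207596) = 0.402335
t=0.820000, p=0.402335:
  k1 = f(0.820000, 0.402335) = 0.208275
  k2 = f(1.340000, 0.510638) = 0.209036
  p ← 0.402335 + (0.52/2)·(0.208275 + 0.209036) = 0.510836
p(1.34) ≈ 0.5108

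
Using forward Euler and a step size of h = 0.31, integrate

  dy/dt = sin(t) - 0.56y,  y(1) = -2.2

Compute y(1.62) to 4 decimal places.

-0.9874

Euler: y_{n+1} = y_n + h·f(t_n, y_n).
t=1.000000, y=-2.200000: f=2.073471 → y ← -2.200000 + 0.31·2.073471 = -1.557224
t=1.310000, y=-1.557224: f=1.838230 → y ← -1.557224 + 0.31·1.838230 = -0.987373
y(1.62) ≈ -0.9874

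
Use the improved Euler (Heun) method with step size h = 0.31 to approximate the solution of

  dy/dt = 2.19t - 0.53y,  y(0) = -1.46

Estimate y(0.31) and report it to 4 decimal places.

Heun: k1 = f(t_n, y_n); k2 = f(t_n + h, y_n + h·k1); y_{n+1} = y_n + (h/2)·(k1 + k2).
t=0.000000, y=-1.460000:
  k1 = f(0.000000, -1.460000) = 0.773800
  k2 = f(0.310000, -1.220122) = 1.325565
  y ← -1.460000 + (0.31/2)·(0.773800 + 1.325565) = -1.134598
y(0.31) ≈ -1.1346

-1.1346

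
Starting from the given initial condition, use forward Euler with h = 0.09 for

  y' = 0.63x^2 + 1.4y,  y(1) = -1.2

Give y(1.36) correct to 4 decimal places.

-1.5823

Euler: y_{n+1} = y_n + h·f(x_n, y_n).
x=1.000000, y=-1.200000: f=-1.050000 → y ← -1.200000 + 0.09·(-1.050000) = -1.294500
x=1.090000, y=-1.294500: f=-1.063797 → y ← -1.294500 + 0.09·(-1.063797) = -1.390242
x=1.180000, y=-1.390242: f=-1.069126 → y ← -1.390242 + 0.09·(-1.069126) = -1.486463
x=1.270000, y=-1.486463: f=-1.064921 → y ← -1.486463 + 0.09·(-1.064921) = -1.582306
y(1.36) ≈ -1.5823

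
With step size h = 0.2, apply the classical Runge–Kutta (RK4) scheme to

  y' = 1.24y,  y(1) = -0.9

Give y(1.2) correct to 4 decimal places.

-1.1533

RK4: k1 = f(x_n, y_n); k2 = f(x_n + h/2, y_n + (h/2)·k1); k3 = f(x_n + h/2, y_n + (h/2)·k2); k4 = f(x_n + h, y_n + h·k3); y_{n+1} = y_n + (h/6)·(k1 + 2k2 + 2k3 + k4).
x=1.000000, y=-0.900000:
  k1 = f(1.000000, -0.900000) = -1.116000
  k2 = f(1.100000, -1.011600) = -1.254384
  k3 = f(1.100000, -1.025438) = -1.271544
  k4 = f(1.200000, -1.154309) = -1.431343
  y ← -0.900000 + (0.2/6)·(k1 + 2k2 + 2k3 + k4) = -1.153307
y(1.2) ≈ -1.1533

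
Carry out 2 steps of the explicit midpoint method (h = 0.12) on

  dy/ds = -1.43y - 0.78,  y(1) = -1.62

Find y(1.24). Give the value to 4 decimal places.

Midpoint: k1 = f(s_n, y_n); k2 = f(s_n + h/2, y_n + (h/2)·k1); y_{n+1} = y_n + h·k2.
s=1.000000, y=-1.620000:
  k1 = f(1.000000, -1.620000) = 1.536600
  k2 = f(1.060000, -1.527804) = 1.404760
  y ← -1.620000 + 0.12·1.404760 = -1.451429
s=1.120000, y=-1.451429:
  k1 = f(1.120000, -1.451429) = 1.295543
  k2 = f(1.180000, -1.373696) = 1.184386
  y ← -1.451429 + 0.12·1.184386 = -1.309303
y(1.24) ≈ -1.3093

-1.3093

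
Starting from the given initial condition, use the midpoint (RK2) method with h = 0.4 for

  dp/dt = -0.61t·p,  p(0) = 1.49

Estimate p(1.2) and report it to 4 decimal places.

Midpoint: k1 = f(t_n, p_n); k2 = f(t_n + h/2, p_n + (h/2)·k1); p_{n+1} = p_n + h·k2.
t=0.000000, p=1.490000:
  k1 = f(0.000000, 1.490000) = 0.000000
  k2 = f(0.200000, 1.490000) = -0.181780
  p ← 1.490000 + 0.4·(-0.181780) = 1.417288
t=0.400000, p=1.417288:
  k1 = f(0.400000, 1.417288) = -0.345818
  k2 = f(0.600000, 1.348124) = -0.493414
  p ← 1.417288 + 0.4·(-0.493414) = 1.219923
t=0.800000, p=1.219923:
  k1 = f(0.800000, 1.219923) = -0.595322
  k2 = f(1.000000, 1.100858) = -0.671523
  p ← 1.219923 + 0.4·(-0.671523) = 0.951313
p(1.2) ≈ 0.9513

0.9513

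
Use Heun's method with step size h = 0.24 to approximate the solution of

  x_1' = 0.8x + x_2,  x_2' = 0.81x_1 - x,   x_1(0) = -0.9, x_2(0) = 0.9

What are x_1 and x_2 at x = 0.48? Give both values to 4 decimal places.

-0.4635, 0.5195

Heun on (x_1,x_2): k1 = f(x_n, state_n); k2 = f(x_n + h, state_n + h·k1); state_{n+1} = state_n + (h/2)·(k1 + k2).
0.000000: (-0.900000, 0.900000)
  k1 = (0.900000, -0.729000)
  predictor → (-0.684000, 0.725040)
  k2 = (0.917040, -0.794040)
  → (-0.681955, 0.717235)
0.240000: (-0.681955, 0.717235)
  k1 = (0.909235, -0.792384)
  predictor → (-0.463739, 0.527063)
  k2 = (0.911063, -0.855628)
  → (-0.463519, 0.519474)
(x_1(0.48), x_2(0.48)) ≈ (-0.4635, 0.5195)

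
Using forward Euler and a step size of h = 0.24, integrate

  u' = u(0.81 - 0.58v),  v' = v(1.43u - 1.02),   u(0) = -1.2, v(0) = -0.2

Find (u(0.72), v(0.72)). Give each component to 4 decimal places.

Euler on (u,v): u_{n+1} = u_n + h·u', v_{n+1} = v_n + h·v'.
0.000000: (-1.200000, -0.200000); f=(-1.111200, 0.547200) → (-1.466688, -0.068672)
0.240000: (-1.466688, -0.068672); f=(-1.246435, 0.214076) → (-1.765832, -0.017294)
0.480000: (-1.765832, -0.017294); f=(-1.448036, 0.061309) → (-2.113361, -0.002580)
(u(0.72), v(0.72)) ≈ (-2.1134, -0.0026)

-2.1134, -0.0026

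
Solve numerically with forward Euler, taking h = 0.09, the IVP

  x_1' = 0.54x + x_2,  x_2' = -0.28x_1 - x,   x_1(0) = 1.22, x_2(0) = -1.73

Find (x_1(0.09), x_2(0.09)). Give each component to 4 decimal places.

1.0643, -1.7607

Euler on (x_1,x_2): x_1_{n+1} = x_1_n + h·x_1', x_2_{n+1} = x_2_n + h·x_2'.
0.000000: (1.220000, -1.730000); f=(-1.730000, -0.341600) → (1.064300, -1.760744)
(x_1(0.09), x_2(0.09)) ≈ (1.0643, -1.7607)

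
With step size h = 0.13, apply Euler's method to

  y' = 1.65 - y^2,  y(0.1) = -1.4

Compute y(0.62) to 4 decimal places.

-1.6784

Euler: y_{n+1} = y_n + h·f(s_n, y_n).
s=0.100000, y=-1.400000: f=-0.310000 → y ← -1.400000 + 0.13·(-0.310000) = -1.440300
s=0.230000, y=-1.440300: f=-0.424464 → y ← -1.440300 + 0.13·(-0.424464) = -1.495480
s=0.360000, y=-1.495480: f=-0.586461 → y ← -1.495480 + 0.13·(-0.586461) = -1.571720
s=0.490000, y=-1.571720: f=-0.820305 → y ← -1.571720 + 0.13·(-0.820305) = -1.678360
y(0.62) ≈ -1.6784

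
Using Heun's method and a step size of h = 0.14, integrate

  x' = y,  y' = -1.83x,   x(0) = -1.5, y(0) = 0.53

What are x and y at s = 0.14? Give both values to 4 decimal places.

Heun on (x,y): k1 = f(s_n, state_n); k2 = f(s_n + h, state_n + h·k1); state_{n+1} = state_n + (h/2)·(k1 + k2).
0.000000: (-1.500000, 0.530000)
  k1 = (0.530000, 2.745000)
  predictor → (-1.425800, 0.914300)
  k2 = (0.914300, 2.609214)
  → (-1.398899, 0.904795)
(x(0.14), y(0.14)) ≈ (-1.3989, 0.9048)

-1.3989, 0.9048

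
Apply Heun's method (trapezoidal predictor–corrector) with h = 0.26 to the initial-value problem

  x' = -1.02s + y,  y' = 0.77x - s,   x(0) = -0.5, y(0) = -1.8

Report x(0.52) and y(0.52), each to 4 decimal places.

Heun on (x,y): k1 = f(s_n, state_n); k2 = f(s_n + h, state_n + h·k1); state_{n+1} = state_n + (h/2)·(k1 + k2).
0.000000: (-0.500000, -1.800000)
  k1 = (-1.800000, -0.385000)
  predictor → (-0.968000, -1.900100)
  k2 = (-2.165300, -1.005360)
  → (-1.015489, -1.980747)
0.260000: (-1.015489, -1.980747)
  k1 = (-2.245947, -1.041927)
  predictor → (-1.599435, -2.251648)
  k2 = (-2.782048, -1.751565)
  → (-1.669128, -2.343901)
(x(0.52), y(0.52)) ≈ (-1.6691, -2.3439)

-1.6691, -2.3439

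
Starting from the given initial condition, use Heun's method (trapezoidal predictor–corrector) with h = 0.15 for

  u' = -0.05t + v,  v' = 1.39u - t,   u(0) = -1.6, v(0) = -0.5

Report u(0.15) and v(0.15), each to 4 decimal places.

Heun on (u,v): k1 = f(t_n, state_n); k2 = f(t_n + h, state_n + h·k1); state_{n+1} = state_n + (h/2)·(k1 + k2).
0.000000: (-1.600000, -0.500000)
  k1 = (-0.500000, -2.224000)
  predictor → (-1.675000, -0.833600)
  k2 = (-0.841100, -2.478250)
  → (-1.700583, -0.852669)
(u(0.15), v(0.15)) ≈ (-1.7006, -0.8527)

-1.7006, -0.8527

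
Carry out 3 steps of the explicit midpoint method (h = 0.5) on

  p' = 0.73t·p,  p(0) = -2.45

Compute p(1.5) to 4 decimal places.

-5.3456

Midpoint: k1 = f(t_n, p_n); k2 = f(t_n + h/2, p_n + (h/2)·k1); p_{n+1} = p_n + h·k2.
t=0.000000, p=-2.450000:
  k1 = f(0.000000, -2.450000) = 0.000000
  k2 = f(0.250000, -2.450000) = -0.447125
  p ← -2.450000 + 0.5·(-0.447125) = -2.673563
t=0.500000, p=-2.673563:
  k1 = f(0.500000, -2.673563) = -0.975850
  k2 = f(0.750000, -2.917525) = -1.597345
  p ← -2.673563 + 0.5·(-1.597345) = -3.472235
t=1.000000, p=-3.472235:
  k1 = f(1.000000, -3.472235) = -2.534732
  k2 = f(1.250000, -4.105918) = -3.746650
  p ← -3.472235 + 0.5·(-3.746650) = -5.345560
p(1.5) ≈ -5.3456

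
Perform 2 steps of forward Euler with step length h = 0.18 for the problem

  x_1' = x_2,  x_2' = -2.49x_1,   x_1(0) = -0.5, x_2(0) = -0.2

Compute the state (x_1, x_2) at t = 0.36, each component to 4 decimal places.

Euler on (x_1,x_2): x_1_{n+1} = x_1_n + h·x_1', x_2_{n+1} = x_2_n + h·x_2'.
0.000000: (-0.500000, -0.200000); f=(-0.200000, 1.245000) → (-0.536000, 0.024100)
0.180000: (-0.536000, 0.024100); f=(0.024100, 1.334640) → (-0.531662, 0.264335)
(x_1(0.36), x_2(0.36)) ≈ (-0.5317, 0.2643)

-0.5317, 0.2643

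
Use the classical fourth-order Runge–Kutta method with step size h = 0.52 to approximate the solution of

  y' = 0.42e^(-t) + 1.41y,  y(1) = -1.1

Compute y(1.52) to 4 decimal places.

-2.1924

RK4: k1 = f(t_n, y_n); k2 = f(t_n + h/2, y_n + (h/2)·k1); k3 = f(t_n + h/2, y_n + (h/2)·k2); k4 = f(t_n + h, y_n + h·k3); y_{n+1} = y_n + (h/6)·(k1 + 2k2 + 2k3 + k4).
t=1.000000, y=-1.100000:
  k1 = f(1.000000, -1.100000) = -1.396491
  k2 = f(1.260000, -1.463088) = -1.943819
  k3 = f(1.260000, -1.605393) = -2.144469
  k4 = f(1.520000, -2.215124) = -3.031466
  y ← -1.100000 + (0.52/6)·(k1 + 2k2 + 2k3 + k4) = -2.192393
y(1.52) ≈ -2.1924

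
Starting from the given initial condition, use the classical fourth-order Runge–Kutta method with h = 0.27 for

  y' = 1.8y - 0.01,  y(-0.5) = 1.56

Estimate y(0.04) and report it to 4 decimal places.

RK4: k1 = f(x_n, y_n); k2 = f(x_n + h/2, y_n + (h/2)·k1); k3 = f(x_n + h/2, y_n + (h/2)·k2); k4 = f(x_n + h, y_n + h·k3); y_{n+1} = y_n + (h/6)·(k1 + 2k2 + 2k3 + k4).
x=-0.500000, y=1.560000:
  k1 = f(-0.500000, 1.560000) = 2.798000
  k2 = f(-0.365000, 1.937730) = 3.477914
  k3 = f(-0.365000, 2.029518) = 3.643133
  k4 = f(-0.230000, 2.543646) = 4.568563
  y ← 1.560000 + (0.27/6)·(k1 + 2k2 + 2k3 + k4) = 2.532390
x=-0.230000, y=2.532390:
  k1 = f(-0.230000, 2.532390) = 4.548301
  k2 = f(-0.095000, 3.146410) = 5.653538
  k3 = f(-0.095000, 3.295617) = 5.922111
  k4 = f(0.040000, 4.131360) = 7.426447
  y ← 2.532390 + (0.27/6)·(k1 + 2k2 + 2k3 + k4) = 4.113062
y(0.04) ≈ 4.1131

4.1131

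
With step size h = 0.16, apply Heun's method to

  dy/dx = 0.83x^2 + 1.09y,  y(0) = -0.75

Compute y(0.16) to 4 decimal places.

-0.8905

Heun: k1 = f(x_n, y_n); k2 = f(x_n + h, y_n + h·k1); y_{n+1} = y_n + (h/2)·(k1 + k2).
x=0.000000, y=-0.750000:
  k1 = f(0.000000, -0.750000) = -0.817500
  k2 = f(0.160000, -0.880800) = -0.938824
  y ← -0.750000 + (0.16/2)·(-0.817500 + (-0.938824)) = -0.890506
y(0.16) ≈ -0.8905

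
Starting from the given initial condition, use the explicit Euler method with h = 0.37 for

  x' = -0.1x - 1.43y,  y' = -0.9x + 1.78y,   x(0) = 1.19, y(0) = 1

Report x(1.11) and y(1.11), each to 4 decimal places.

-1.0702, 3.1565

Euler on (x,y): x_{n+1} = x_n + h·x', y_{n+1} = y_n + h·y'.
0.000000: (1.190000, 1.000000); f=(-1.549000, 0.709000) → (0.616870, 1.262330)
0.370000: (0.616870, 1.262330); f=(-1.866819, 1.691764) → (-0.073853, 1.888283)
0.740000: (-0.073853, 1.888283); f=(-2.692859, 3.427611) → (-1.070211, 3.156499)
(x(1.11), y(1.11)) ≈ (-1.0702, 3.1565)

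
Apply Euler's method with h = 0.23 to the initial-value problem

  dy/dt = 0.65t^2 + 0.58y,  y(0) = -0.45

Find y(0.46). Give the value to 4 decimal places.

-0.5702

Euler: y_{n+1} = y_n + h·f(t_n, y_n).
t=0.000000, y=-0.450000: f=-0.261000 → y ← -0.450000 + 0.23·(-0.261000) = -0.510030
t=0.230000, y=-0.510030: f=-0.261432 → y ← -0.510030 + 0.23·(-0.261432) = -0.570159
y(0.46) ≈ -0.5702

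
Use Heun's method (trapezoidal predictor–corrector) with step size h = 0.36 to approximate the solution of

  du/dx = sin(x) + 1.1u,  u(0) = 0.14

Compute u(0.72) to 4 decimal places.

0.6050

Heun: k1 = f(x_n, u_n); k2 = f(x_n + h, u_n + h·k1); u_{n+1} = u_n + (h/2)·(k1 + k2).
x=0.000000, u=0.140000:
  k1 = f(0.000000, 0.140000) = 0.154000
  k2 = f(0.360000, 0.195440) = 0.567258
  u ← 0.140000 + (0.36/2)·(0.154000 + 0.567258) = 0.269826
x=0.360000, u=0.269826:
  k1 = f(0.360000, 0.269826) = 0.649083
  k2 = f(0.720000, 0.503496) = 1.213231
  u ← 0.269826 + (0.36/2)·(0.649083 + 1.213231) = 0.605043
u(0.72) ≈ 0.6050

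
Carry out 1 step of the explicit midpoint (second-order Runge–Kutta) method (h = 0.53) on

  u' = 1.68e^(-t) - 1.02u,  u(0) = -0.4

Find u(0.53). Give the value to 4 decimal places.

Midpoint: k1 = f(t_n, u_n); k2 = f(t_n + h/2, u_n + (h/2)·k1); u_{n+1} = u_n + h·k2.
t=0.000000, u=-0.400000:
  k1 = f(0.000000, -0.400000) = 2.088000
  k2 = f(0.265000, 0.153320) = 1.132520
  u ← -0.400000 + 0.53·1.132520 = 0.200235
u(0.53) ≈ 0.2002

0.2002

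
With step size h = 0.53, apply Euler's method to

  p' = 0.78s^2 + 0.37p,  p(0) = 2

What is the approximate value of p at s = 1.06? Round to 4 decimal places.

2.9774

Euler: p_{n+1} = p_n + h·f(s_n, p_n).
s=0.000000, p=2.000000: f=0.740000 → p ← 2.000000 + 0.53·0.740000 = 2.392200
s=0.530000, p=2.392200: f=1.104216 → p ← 2.392200 + 0.53·1.104216 = 2.977434
p(1.06) ≈ 2.9774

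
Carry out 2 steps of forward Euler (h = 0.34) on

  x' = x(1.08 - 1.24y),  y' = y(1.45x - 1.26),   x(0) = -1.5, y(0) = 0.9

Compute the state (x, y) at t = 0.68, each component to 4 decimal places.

-2.1201, 0.0240

Euler on (x,y): x_{n+1} = x_n + h·x', y_{n+1} = y_n + h·y'.
0.000000: (-1.500000, 0.900000); f=(0.054000, -3.091500) → (-1.481640, -0.151110)
0.340000: (-1.481640, -0.151110); f=(-1.877796, 0.515040) → (-2.120090, 0.024004)
(x(0.68), y(0.68)) ≈ (-2.1201, 0.0240)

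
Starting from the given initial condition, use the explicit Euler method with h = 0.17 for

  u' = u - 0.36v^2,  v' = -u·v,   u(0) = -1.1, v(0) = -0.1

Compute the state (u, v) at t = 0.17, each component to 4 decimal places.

-1.2876, -0.1187

Euler on (u,v): u_{n+1} = u_n + h·u', v_{n+1} = v_n + h·v'.
0.000000: (-1.100000, -0.100000); f=(-1.103600, -0.110000) → (-1.287612, -0.118700)
(u(0.17), v(0.17)) ≈ (-1.2876, -0.1187)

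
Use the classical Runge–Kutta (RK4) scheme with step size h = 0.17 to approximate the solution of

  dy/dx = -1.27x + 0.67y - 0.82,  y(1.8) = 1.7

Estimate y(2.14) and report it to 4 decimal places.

RK4: k1 = f(x_n, y_n); k2 = f(x_n + h/2, y_n + (h/2)·k1); k3 = f(x_n + h/2, y_n + (h/2)·k2); k4 = f(x_n + h, y_n + h·k3); y_{n+1} = y_n + (h/6)·(k1 + 2k2 + 2k3 + k4).
x=1.800000, y=1.700000:
  k1 = f(1.800000, 1.700000) = -1.967000
  k2 = f(1.885000, 1.532805) = -2.186971
  k3 = f(1.885000, 1.514107) = -2.199498
  k4 = f(1.970000, 1.326085) = -2.433423
  y ← 1.700000 + (0.17/6)·(k1 + 2k2 + 2k3 + k4) = 1.326755
x=1.970000, y=1.326755:
  k1 = f(1.970000, 1.326755) = -2.432974
  k2 = f(2.055000, 1.119952) = -2.679482
  k3 = f(2.055000, 1.098999) = -2.693521
  k4 = f(2.140000, 0.868856) = -2.955666
  y ← 1.326755 + (0.17/6)·(k1 + 2k2 + 2k3 + k4) = 0.869606
y(2.14) ≈ 0.8696

0.8696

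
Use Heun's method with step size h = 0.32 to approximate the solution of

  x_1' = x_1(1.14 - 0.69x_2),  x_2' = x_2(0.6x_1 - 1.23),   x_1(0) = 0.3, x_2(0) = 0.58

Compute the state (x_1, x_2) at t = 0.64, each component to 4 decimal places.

Heun on (x_1,x_2): k1 = f(t_n, state_n); k2 = f(t_n + h, state_n + h·k1); state_{n+1} = state_n + (h/2)·(k1 + k2).
0.000000: (0.300000, 0.580000)
  k1 = (0.221940, -0.609000)
  predictor → (0.371021, 0.385120)
  k2 = (0.324371, -0.387965)
  → (0.387410, 0.420486)
0.320000: (0.387410, 0.420486)
  k1 = (0.329246, -0.419457)
  predictor → (0.492769, 0.286259)
  k2 = (0.464425, -0.267463)
  → (0.514397, 0.310578)
(x_1(0.64), x_2(0.64)) ≈ (0.5144, 0.3106)

0.5144, 0.3106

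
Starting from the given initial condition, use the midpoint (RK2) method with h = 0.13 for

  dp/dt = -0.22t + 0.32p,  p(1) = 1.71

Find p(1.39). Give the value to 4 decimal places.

Midpoint: k1 = f(t_n, p_n); k2 = f(t_n + h/2, p_n + (h/2)·k1); p_{n+1} = p_n + h·k2.
t=1.000000, p=1.710000:
  k1 = f(1.000000, 1.710000) = 0.327200
  k2 = f(1.065000, 1.731268) = 0.319706
  p ← 1.710000 + 0.13·0.319706 = 1.751562
t=1.130000, p=1.751562:
  k1 = f(1.130000, 1.751562) = 0.311900
  k2 = f(1.195000, 1.771835) = 0.304087
  p ← 1.751562 + 0.13·0.304087 = 1.791093
t=1.260000, p=1.791093:
  k1 = f(1.260000, 1.791093) = 0.295950
  k2 = f(1.325000, 1.810330) = 0.287806
  p ← 1.791093 + 0.13·0.287806 = 1.828508
p(1.39) ≈ 1.8285

1.8285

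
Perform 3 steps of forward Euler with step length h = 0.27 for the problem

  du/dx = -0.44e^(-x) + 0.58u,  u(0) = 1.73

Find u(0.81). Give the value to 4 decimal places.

2.3436

Euler: u_{n+1} = u_n + h·f(x_n, u_n).
x=0.000000, u=1.730000: f=0.563400 → u ← 1.730000 + 0.27·0.563400 = 1.882118
x=0.270000, u=1.882118: f=0.755741 → u ← 1.882118 + 0.27·0.755741 = 2.086168
x=0.540000, u=2.086168: f=0.953568 → u ← 2.086168 + 0.27·0.953568 = 2.343632
u(0.81) ≈ 2.3436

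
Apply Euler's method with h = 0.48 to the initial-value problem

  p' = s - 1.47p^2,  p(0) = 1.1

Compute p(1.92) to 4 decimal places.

Euler: p_{n+1} = p_n + h·f(s_n, p_n).
s=0.000000, p=1.100000: f=-1.778700 → p ← 1.100000 + 0.48·(-1.778700) = 0.246224
s=0.480000, p=0.246224: f=0.390879 → p ← 0.246224 + 0.48·0.390879 = 0.433846
s=0.960000, p=0.433846: f=0.683313 → p ← 0.433846 + 0.48·0.683313 = 0.761836
s=1.440000, p=0.761836: f=0.586820 → p ← 0.761836 + 0.48·0.586820 = 1.043510
p(1.92) ≈ 1.0435

1.0435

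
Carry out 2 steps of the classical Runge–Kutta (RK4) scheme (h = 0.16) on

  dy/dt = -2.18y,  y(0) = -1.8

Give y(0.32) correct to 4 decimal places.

RK4: k1 = f(t_n, y_n); k2 = f(t_n + h/2, y_n + (h/2)·k1); k3 = f(t_n + h/2, y_n + (h/2)·k2); k4 = f(t_n + h, y_n + h·k3); y_{n+1} = y_n + (h/6)·(k1 + 2k2 + 2k3 + k4).
t=0.000000, y=-1.800000:
  k1 = f(0.000000, -1.800000) = 3.924000
  k2 = f(0.080000, -1.486080) = 3.239654
  k3 = f(0.080000, -1.540828) = 3.359004
  k4 = f(0.160000, -1.262559) = 2.752379
  y ← -1.800000 + (0.16/6)·(k1 + 2k2 + 2k3 + k4) = -1.270035
t=0.160000, y=-1.270035:
  k1 = f(0.160000, -1.270035) = 2.768676
  k2 = f(0.240000, -1.048541) = 2.285819
  k3 = f(0.240000, -1.087169) = 2.370029
  k4 = f(0.320000, -0.890830) = 1.942010
  y ← -1.270035 + (0.16/6)·(k1 + 2k2 + 2k3 + k4) = -0.896105
y(0.32) ≈ -0.8961

-0.8961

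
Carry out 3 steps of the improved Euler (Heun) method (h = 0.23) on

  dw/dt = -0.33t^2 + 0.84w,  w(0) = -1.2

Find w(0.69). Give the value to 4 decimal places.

Heun: k1 = f(t_n, w_n); k2 = f(t_n + h, w_n + h·k1); w_{n+1} = w_n + (h/2)·(k1 + k2).
t=0.000000, w=-1.200000:
  k1 = f(0.000000, -1.200000) = -1.008000
  k2 = f(0.230000, -1.431840) = -1.220203
  w ← -1.200000 + (0.23/2)·(-1.008000 + (-1.220203)) = -1.456243
t=0.230000, w=-1.456243:
  k1 = f(0.230000, -1.456243) = -1.240701
  k2 = f(0.460000, -1.741605) = -1.532776
  w ← -1.456243 + (0.23/2)·(-1.240701 + (-1.532776)) = -1.775193
t=0.460000, w=-1.775193:
  k1 = f(0.460000, -1.775193) = -1.560990
  k2 = f(0.690000, -2.134221) = -1.949859
  w ← -1.775193 + (0.23/2)·(-1.560990 + (-1.949859)) = -2.178941
w(0.69) ≈ -2.1789

-2.1789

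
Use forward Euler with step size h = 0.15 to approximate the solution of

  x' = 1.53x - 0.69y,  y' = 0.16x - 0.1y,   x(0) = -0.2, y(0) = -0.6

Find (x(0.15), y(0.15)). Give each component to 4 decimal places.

Euler on (x,y): x_{n+1} = x_n + h·x', y_{n+1} = y_n + h·y'.
0.000000: (-0.200000, -0.600000); f=(0.108000, 0.028000) → (-0.183800, -0.595800)
(x(0.15), y(0.15)) ≈ (-0.1838, -0.5958)

-0.1838, -0.5958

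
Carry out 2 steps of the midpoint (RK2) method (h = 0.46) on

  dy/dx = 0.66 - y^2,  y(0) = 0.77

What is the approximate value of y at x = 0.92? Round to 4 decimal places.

0.8004

Midpoint: k1 = f(x_n, y_n); k2 = f(x_n + h/2, y_n + (h/2)·k1); y_{n+1} = y_n + h·k2.
x=0.000000, y=0.770000:
  k1 = f(0.000000, 0.770000) = 0.067100
  k2 = f(0.230000, 0.785433) = 0.043095
  y ← 0.770000 + 0.46·0.043095 = 0.789824
x=0.460000, y=0.789824:
  k1 = f(0.460000, 0.789824) = 0.036179
  k2 = f(0.690000, 0.798145) = 0.022965
  y ← 0.789824 + 0.46·0.022965 = 0.800388
y(0.92) ≈ 0.8004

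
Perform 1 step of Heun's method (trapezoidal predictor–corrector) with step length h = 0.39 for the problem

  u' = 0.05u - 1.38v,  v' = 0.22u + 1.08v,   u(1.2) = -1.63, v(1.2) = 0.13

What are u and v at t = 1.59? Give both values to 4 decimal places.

-1.7098, 0.0226

Heun on (u,v): k1 = f(t_n, state_n); k2 = f(t_n + h, state_n + h·k1); state_{n+1} = state_n + (h/2)·(k1 + k2).
1.200000: (-1.630000, 0.130000)
  k1 = (-0.260900, -0.218200)
  predictor → (-1.731751, 0.044902)
  k2 = (-0.148552, -0.332491)
  → (-1.709843, 0.022615)
(u(1.59), v(1.59)) ≈ (-1.7098, 0.0226)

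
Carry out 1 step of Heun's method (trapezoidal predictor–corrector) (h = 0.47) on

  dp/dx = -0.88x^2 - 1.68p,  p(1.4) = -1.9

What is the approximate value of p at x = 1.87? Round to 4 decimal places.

-1.8005

Heun: k1 = f(x_n, p_n); k2 = f(x_n + h, p_n + h·k1); p_{n+1} = p_n + (h/2)·(k1 + k2).
x=1.400000, p=-1.900000:
  k1 = f(1.400000, -1.900000) = 1.467200
  k2 = f(1.870000, -1.210416) = -1.043773
  p ← -1.900000 + (0.47/2)·(1.467200 + (-1.043773)) = -1.800495
p(1.87) ≈ -1.8005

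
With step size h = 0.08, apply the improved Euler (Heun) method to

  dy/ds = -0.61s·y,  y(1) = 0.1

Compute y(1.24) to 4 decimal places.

0.0849

Heun: k1 = f(s_n, y_n); k2 = f(s_n + h, y_n + h·k1); y_{n+1} = y_n + (h/2)·(k1 + k2).
s=1.000000, y=0.100000:
  k1 = f(1.000000, 0.100000) = -0.061000
  k2 = f(1.080000, 0.095120) = -0.062665
  y ← 0.100000 + (0.08/2)·(-0.061000 + (-0.062665)) = 0.095053
s=1.080000, y=0.095053:
  k1 = f(1.080000, 0.095053) = -0.062621
  k2 = f(1.160000, 0.090044) = -0.063715
  y ← 0.095053 + (0.08/2)·(-0.062621 + (-0.063715)) = 0.090000
s=1.160000, y=0.090000:
  k1 = f(1.160000, 0.090000) = -0.063684
  k2 = f(1.240000, 0.084905) = -0.064222
  y ← 0.090000 + (0.08/2)·(-0.063684 + (-0.064222)) = 0.084884
y(1.24) ≈ 0.0849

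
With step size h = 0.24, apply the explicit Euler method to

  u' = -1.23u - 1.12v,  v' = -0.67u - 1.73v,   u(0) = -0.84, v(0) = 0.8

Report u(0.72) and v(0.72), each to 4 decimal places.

-0.6448, 0.3996

Euler on (u,v): u_{n+1} = u_n + h·u', v_{n+1} = v_n + h·v'.
0.000000: (-0.840000, 0.800000); f=(0.137200, -0.821200) → (-0.807072, 0.602912)
0.240000: (-0.807072, 0.602912); f=(0.317437, -0.502300) → (-0.730887, 0.482360)
0.480000: (-0.730887, 0.482360); f=(0.358748, -0.344789) → (-0.644788, 0.399611)
(u(0.72), v(0.72)) ≈ (-0.6448, 0.3996)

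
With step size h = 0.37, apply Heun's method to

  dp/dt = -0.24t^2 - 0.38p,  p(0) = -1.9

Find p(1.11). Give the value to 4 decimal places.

Heun: k1 = f(t_n, p_n); k2 = f(t_n + h, p_n + h·k1); p_{n+1} = p_n + (h/2)·(k1 + k2).
t=0.000000, p=-1.900000:
  k1 = f(0.000000, -1.900000) = 0.722000
  k2 = f(0.370000, -1.632860) = 0.587631
  p ← -1.900000 + (0.37/2)·(0.722000 + 0.587631) = -1.657718
t=0.370000, p=-1.657718:
  k1 = f(0.370000, -1.657718) = 0.597077
  k2 = f(0.740000, -1.436800) = 0.414560
  p ← -1.657718 + (0.37/2)·(0.597077 + 0.414560) = -1.470565
t=0.740000, p=-1.470565:
  k1 = f(0.740000, -1.470565) = 0.427391
  k2 = f(1.110000, -1.312431) = 0.203020
  p ← -1.470565 + (0.37/2)·(0.427391 + 0.203020) = -1.353940
p(1.11) ≈ -1.3539

-1.3539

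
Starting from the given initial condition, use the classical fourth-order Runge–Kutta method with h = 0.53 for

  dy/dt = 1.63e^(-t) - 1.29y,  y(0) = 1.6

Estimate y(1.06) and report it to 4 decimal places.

RK4: k1 = f(t_n, y_n); k2 = f(t_n + h/2, y_n + (h/2)·k1); k3 = f(t_n + h/2, y_n + (h/2)·k2); k4 = f(t_n + h, y_n + h·k3); y_{n+1} = y_n + (h/6)·(k1 + 2k2 + 2k3 + k4).
t=0.000000, y=1.600000:
  k1 = f(0.000000, 1.600000) = -0.434000
  k2 = f(0.265000, 1.484990) = -0.665091
  k3 = f(0.265000, 1.423751) = -0.586093
  k4 = f(0.530000, 1.289371) = -0.703862
  y ← 1.600000 + (0.53/6)·(k1 + 2k2 + 2k3 + k4) = 1.278446
t=0.530000, y=1.278446:
  k1 = f(0.530000, 1.278446) = -0.689770
  k2 = f(0.795000, 1.095657) = -0.677321
  k3 = f(0.795000, 1.098956) = -0.681576
  k4 = f(1.060000, 0.917211) = -0.618479
  y ← 1.278446 + (0.53/6)·(k1 + 2k2 + 2k3 + k4) = 0.922813
y(1.06) ≈ 0.9228

0.9228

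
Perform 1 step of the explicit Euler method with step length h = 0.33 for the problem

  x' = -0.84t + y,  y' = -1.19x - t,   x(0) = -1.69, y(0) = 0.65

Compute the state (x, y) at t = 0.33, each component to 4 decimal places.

Euler on (x,y): x_{n+1} = x_n + h·x', y_{n+1} = y_n + h·y'.
0.000000: (-1.690000, 0.650000); f=(0.650000, 2.011100) → (-1.475500, 1.313663)
(x(0.33), y(0.33)) ≈ (-1.4755, 1.3137)

-1.4755, 1.3137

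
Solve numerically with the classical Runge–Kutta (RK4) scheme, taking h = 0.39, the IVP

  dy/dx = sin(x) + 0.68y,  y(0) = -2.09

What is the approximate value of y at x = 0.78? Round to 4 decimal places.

RK4: k1 = f(x_n, y_n); k2 = f(x_n + h/2, y_n + (h/2)·k1); k3 = f(x_n + h/2, y_n + (h/2)·k2); k4 = f(x_n + h, y_n + h·k3); y_{n+1} = y_n + (h/6)·(k1 + 2k2 + 2k3 + k4).
x=0.000000, y=-2.090000:
  k1 = f(0.000000, -2.090000) = -1.421200
  k2 = f(0.195000, -2.367134) = -1.415885
  k3 = f(0.195000, -2.366097) = -1.415180
  k4 = f(0.390000, -2.641920) = -1.416317
  y ← -2.090000 + (0.39/6)·(k1 + 2k2 + 2k3 + k4) = -2.642477
x=0.390000, y=-2.642477:
  k1 = f(0.390000, -2.642477) = -1.416696
  k2 = f(0.585000, -2.918733) = -1.432539
  k3 = f(0.585000, -2.921822) = -1.434640
  k4 = f(0.780000, -3.201986) = -1.474071
  y ← -2.642477 + (0.39/6)·(k1 + 2k2 + 2k3 + k4) = -3.203110
y(0.78) ≈ -3.2031

-3.2031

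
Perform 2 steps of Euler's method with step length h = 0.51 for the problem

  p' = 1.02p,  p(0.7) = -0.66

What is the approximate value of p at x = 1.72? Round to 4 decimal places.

Euler: p_{n+1} = p_n + h·f(x_n, p_n).
x=0.700000, p=-0.660000: f=-0.673200 → p ← -0.660000 + 0.51·(-0.673200) = -1.003332
x=1.210000, p=-1.003332: f=-1.023399 → p ← -1.003332 + 0.51·(-1.023399) = -1.525265
p(1.72) ≈ -1.5253

-1.5253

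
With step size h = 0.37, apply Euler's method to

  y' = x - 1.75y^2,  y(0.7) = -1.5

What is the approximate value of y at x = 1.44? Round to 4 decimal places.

-7.0148

Euler: y_{n+1} = y_n + h·f(x_n, y_n).
x=0.700000, y=-1.500000: f=-3.237500 → y ← -1.500000 + 0.37·(-3.237500) = -2.697875
x=1.070000, y=-2.697875: f=-11.667427 → y ← -2.697875 + 0.37·(-11.667427) = -7.014823
y(1.44) ≈ -7.0148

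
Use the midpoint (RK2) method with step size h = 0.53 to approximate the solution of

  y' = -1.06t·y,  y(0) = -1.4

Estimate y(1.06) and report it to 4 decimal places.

Midpoint: k1 = f(t_n, y_n); k2 = f(t_n + h/2, y_n + (h/2)·k1); y_{n+1} = y_n + h·k2.
t=0.000000, y=-1.400000:
  k1 = f(0.000000, -1.400000) = 0.000000
  k2 = f(0.265000, -1.400000) = 0.393260
  y ← -1.400000 + 0.53·0.393260 = -1.191572
t=0.530000, y=-1.191572:
  k1 = f(0.530000, -1.191572) = 0.669425
  k2 = f(0.795000, -1.014175) = 0.854645
  y ← -1.191572 + 0.53·0.854645 = -0.738610
y(1.06) ≈ -0.7386

-0.7386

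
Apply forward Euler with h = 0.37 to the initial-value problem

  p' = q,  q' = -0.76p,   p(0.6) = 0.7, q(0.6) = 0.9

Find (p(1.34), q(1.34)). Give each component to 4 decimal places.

Euler on (p,q): p_{n+1} = p_n + h·p', q_{n+1} = q_n + h·q'.
0.600000: (0.700000, 0.900000); f=(0.900000, -0.532000) → (1.033000, 0.703160)
0.970000: (1.033000, 0.703160); f=(0.703160, -0.785080) → (1.293169, 0.412680)
(p(1.34), q(1.34)) ≈ (1.2932, 0.4127)

1.2932, 0.4127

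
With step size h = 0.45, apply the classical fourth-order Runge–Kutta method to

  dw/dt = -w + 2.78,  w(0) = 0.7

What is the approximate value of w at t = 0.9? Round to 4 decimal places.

RK4: k1 = f(t_n, w_n); k2 = f(t_n + h/2, w_n + (h/2)·k1); k3 = f(t_n + h/2, w_n + (h/2)·k2); k4 = f(t_n + h, w_n + h·k3); w_{n+1} = w_n + (h/6)·(k1 + 2k2 + 2k3 + k4).
t=0.000000, w=0.700000:
  k1 = f(0.000000, 0.700000) = 2.080000
  k2 = f(0.225000, 1.168000) = 1.612000
  k3 = f(0.225000, 1.062700) = 1.717300
  k4 = f(0.450000, 1.472785) = 1.307215
  w ← 0.700000 + (0.45/6)·(k1 + 2k2 + 2k3 + k4) = 1.453436
t=0.450000, w=1.453436:
  k1 = f(0.450000, 1.453436) = 1.326564
  k2 = f(0.675000, 1.751913) = 1.028087
  k3 = f(0.675000, 1.684756) = 1.095244
  k4 = f(0.900000, 1.946296) = 0.833704
  w ← 1.453436 + (0.45/6)·(k1 + 2k2 + 2k3 + k4) = 1.933956
w(0.9) ≈ 1.9340

1.9340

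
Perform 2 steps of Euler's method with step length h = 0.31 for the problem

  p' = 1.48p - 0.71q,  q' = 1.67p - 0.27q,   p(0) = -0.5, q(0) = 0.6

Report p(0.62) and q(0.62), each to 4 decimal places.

Euler on (p,q): p_{n+1} = p_n + h·p', q_{n+1} = q_n + h·q'.
0.000000: (-0.500000, 0.600000); f=(-1.166000, -0.997000) → (-0.861460, 0.290930)
0.310000: (-0.861460, 0.290930); f=(-1.481521, -1.517189) → (-1.320732, -0.179399)
(p(0.62), q(0.62)) ≈ (-1.3207, -0.1794)

-1.3207, -0.1794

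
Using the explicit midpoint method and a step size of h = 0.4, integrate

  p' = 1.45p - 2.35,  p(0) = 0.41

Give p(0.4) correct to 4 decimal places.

-0.4958

Midpoint: k1 = f(x_n, p_n); k2 = f(x_n + h/2, p_n + (h/2)·k1); p_{n+1} = p_n + h·k2.
x=0.000000, p=0.410000:
  k1 = f(0.000000, 0.410000) = -1.755500
  k2 = f(0.200000, 0.058900) = -2.264595
  p ← 0.410000 + 0.4·(-2.264595) = -0.495838
p(0.4) ≈ -0.4958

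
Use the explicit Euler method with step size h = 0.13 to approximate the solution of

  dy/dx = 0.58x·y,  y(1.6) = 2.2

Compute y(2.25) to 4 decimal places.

4.2389

Euler: y_{n+1} = y_n + h·f(x_n, y_n).
x=1.600000, y=2.200000: f=2.041600 → y ← 2.200000 + 0.13·2.041600 = 2.465408
x=1.730000, y=2.465408: f=2.473790 → y ← 2.465408 + 0.13·2.473790 = 2.787001
x=1.860000, y=2.787001: f=3.006616 → y ← 2.787001 + 0.13·3.006616 = 3.177861
x=1.990000, y=3.177861: f=3.667887 → y ← 3.177861 + 0.13·3.667887 = 3.654686
x=2.120000, y=3.654686: f=4.493802 → y ← 3.654686 + 0.13·4.493802 = 4.238880
y(2.25) ≈ 4.2389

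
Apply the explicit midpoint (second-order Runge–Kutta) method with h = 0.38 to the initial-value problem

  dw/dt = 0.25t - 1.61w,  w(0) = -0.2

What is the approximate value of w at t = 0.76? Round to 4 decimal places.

-0.0127

Midpoint: k1 = f(t_n, w_n); k2 = f(t_n + h/2, w_n + (h/2)·k1); w_{n+1} = w_n + h·k2.
t=0.000000, w=-0.200000:
  k1 = f(0.000000, -0.200000) = 0.322000
  k2 = f(0.190000, -0.138820) = 0.271000
  w ← -0.200000 + 0.38·0.271000 = -0.097020
t=0.380000, w=-0.097020:
  k1 = f(0.380000, -0.097020) = 0.251202
  k2 = f(0.570000, -0.049292) = 0.221859
  w ← -0.097020 + 0.38·0.221859 = -0.012713
w(0.76) ≈ -0.0127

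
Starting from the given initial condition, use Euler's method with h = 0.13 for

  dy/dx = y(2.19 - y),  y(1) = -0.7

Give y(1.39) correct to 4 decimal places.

-1.9839

Euler: y_{n+1} = y_n + h·f(x_n, y_n).
x=1.000000, y=-0.700000: f=-2.023000 → y ← -0.700000 + 0.13·(-2.023000) = -0.962990
x=1.130000, y=-0.962990: f=-3.036298 → y ← -0.962990 + 0.13·(-3.036298) = -1.357709
x=1.260000, y=-1.357709: f=-4.816755 → y ← -1.357709 + 0.13·(-4.816755) = -1.983887
y(1.39) ≈ -1.9839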